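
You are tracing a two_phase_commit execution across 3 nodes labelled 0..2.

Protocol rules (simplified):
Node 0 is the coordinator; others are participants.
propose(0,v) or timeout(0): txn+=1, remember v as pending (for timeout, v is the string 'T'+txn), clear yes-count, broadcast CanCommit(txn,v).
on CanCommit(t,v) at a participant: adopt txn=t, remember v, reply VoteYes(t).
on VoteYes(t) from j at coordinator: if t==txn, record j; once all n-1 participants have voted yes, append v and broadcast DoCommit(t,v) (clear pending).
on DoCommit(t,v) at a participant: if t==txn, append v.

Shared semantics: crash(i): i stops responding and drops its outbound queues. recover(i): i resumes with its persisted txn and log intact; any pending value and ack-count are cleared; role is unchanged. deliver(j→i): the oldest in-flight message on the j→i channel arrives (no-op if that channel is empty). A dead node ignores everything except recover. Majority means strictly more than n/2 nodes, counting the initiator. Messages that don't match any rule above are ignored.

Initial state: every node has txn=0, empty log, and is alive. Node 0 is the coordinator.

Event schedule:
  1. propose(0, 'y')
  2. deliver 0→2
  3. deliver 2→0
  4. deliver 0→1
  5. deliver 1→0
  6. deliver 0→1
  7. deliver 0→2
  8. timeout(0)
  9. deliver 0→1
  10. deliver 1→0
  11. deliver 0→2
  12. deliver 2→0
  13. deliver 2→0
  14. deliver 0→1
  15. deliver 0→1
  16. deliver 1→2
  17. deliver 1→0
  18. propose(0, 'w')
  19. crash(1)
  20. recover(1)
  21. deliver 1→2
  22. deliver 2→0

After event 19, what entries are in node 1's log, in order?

e1 propose(0,'y'): 0[coor,t=1,-]
e2 deliver 0→2: 2[part,t=1,-]
e3 deliver 2→0: ·
e4 deliver 0→1: 1[part,t=1,-]
e5 deliver 1→0: 0[coor,t=1,y]
e6 deliver 0→1: 1[part,t=1,y]
e7 deliver 0→2: 2[part,t=1,y]
e8 timeout(0): 0[coor,t=2,y]
e9 deliver 0→1: 1[part,t=2,y]
e10 deliver 1→0: ·
e11 deliver 0→2: 2[part,t=2,y]
e12 deliver 2→0: 0[coor,t=2,y,T2]
e13 deliver 2→0: ·
e14 deliver 0→1: 1[part,t=2,y,T2]
e15 deliver 0→1: ·
e16 deliver 1→2: ·
e17 deliver 1→0: ·
e18 propose(0,'w'): 0[coor,t=3,y,T2]
e19 crash(1): 1[✗part,t=2,y,T2]

y,T2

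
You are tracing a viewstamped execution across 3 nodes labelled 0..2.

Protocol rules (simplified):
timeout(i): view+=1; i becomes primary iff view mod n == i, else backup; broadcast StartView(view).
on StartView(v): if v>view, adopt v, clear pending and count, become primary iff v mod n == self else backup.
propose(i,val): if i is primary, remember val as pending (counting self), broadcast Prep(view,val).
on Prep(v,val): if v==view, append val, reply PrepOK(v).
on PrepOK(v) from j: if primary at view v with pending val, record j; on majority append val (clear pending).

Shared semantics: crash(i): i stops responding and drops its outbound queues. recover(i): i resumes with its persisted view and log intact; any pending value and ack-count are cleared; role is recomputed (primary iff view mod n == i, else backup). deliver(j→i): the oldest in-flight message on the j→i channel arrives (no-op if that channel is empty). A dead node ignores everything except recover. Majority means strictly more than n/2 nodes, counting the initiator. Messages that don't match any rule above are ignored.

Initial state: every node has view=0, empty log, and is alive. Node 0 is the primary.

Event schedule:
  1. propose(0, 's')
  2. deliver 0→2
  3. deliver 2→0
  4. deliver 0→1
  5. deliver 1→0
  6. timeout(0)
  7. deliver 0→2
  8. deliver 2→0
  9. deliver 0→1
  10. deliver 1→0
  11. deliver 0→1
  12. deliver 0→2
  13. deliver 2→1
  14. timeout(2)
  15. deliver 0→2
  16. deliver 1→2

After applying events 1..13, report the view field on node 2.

1

after 1 — propose(0,'s'): ·
after 2 — deliver 0→2: n2:back/v0/[s]
after 3 — deliver 2→0: n0:prim/v0/[s]
after 4 — deliver 0→1: n1:back/v0/[s]
after 5 — deliver 1→0: ·
after 6 — timeout(0): n0:back/v1/[s]
after 7 — deliver 0→2: n2:back/v1/[s]
after 8 — deliver 2→0: ·
after 9 — deliver 0→1: n1:prim/v1/[s]
after 10 — deliver 1→0: ·
after 11 — deliver 0→1: ·
after 12 — deliver 0→2: ·
after 13 — deliver 2→1: ·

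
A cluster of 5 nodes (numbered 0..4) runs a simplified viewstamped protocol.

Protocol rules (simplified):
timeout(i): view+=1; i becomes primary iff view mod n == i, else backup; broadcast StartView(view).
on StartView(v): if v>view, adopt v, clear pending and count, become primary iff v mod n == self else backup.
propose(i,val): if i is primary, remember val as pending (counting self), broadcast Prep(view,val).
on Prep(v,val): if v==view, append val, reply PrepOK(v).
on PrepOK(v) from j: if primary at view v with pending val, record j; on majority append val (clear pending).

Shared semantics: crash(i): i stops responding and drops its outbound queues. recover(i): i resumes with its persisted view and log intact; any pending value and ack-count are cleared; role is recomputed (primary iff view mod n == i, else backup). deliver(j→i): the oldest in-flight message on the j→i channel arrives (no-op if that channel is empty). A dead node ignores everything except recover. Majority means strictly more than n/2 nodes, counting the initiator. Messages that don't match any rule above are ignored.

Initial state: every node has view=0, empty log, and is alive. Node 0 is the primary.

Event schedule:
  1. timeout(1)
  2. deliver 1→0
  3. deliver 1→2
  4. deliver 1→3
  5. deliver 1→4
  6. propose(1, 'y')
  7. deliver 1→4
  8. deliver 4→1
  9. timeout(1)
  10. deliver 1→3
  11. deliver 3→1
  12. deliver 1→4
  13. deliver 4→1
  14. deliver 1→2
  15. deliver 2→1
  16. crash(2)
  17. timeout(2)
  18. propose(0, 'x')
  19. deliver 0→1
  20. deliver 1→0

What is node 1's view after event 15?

2

[1] timeout(1) → N1(prim v1 [-])
[2] deliver 1→0 → N0(back v1 [-])
[3] deliver 1→2 → N2(back v1 [-])
[4] deliver 1→3 → N3(back v1 [-])
[5] deliver 1→4 → N4(back v1 [-])
[6] propose(1,'y') → ∅
[7] deliver 1→4 → N4(back v1 [y])
[8] deliver 4→1 → ∅
[9] timeout(1) → N1(back v2 [-])
[10] deliver 1→3 → N3(back v1 [y])
[11] deliver 3→1 → ∅
[12] deliver 1→4 → N4(back v2 [y])
[13] deliver 4→1 → ∅
[14] deliver 1→2 → N2(back v1 [y])
[15] deliver 2→1 → ∅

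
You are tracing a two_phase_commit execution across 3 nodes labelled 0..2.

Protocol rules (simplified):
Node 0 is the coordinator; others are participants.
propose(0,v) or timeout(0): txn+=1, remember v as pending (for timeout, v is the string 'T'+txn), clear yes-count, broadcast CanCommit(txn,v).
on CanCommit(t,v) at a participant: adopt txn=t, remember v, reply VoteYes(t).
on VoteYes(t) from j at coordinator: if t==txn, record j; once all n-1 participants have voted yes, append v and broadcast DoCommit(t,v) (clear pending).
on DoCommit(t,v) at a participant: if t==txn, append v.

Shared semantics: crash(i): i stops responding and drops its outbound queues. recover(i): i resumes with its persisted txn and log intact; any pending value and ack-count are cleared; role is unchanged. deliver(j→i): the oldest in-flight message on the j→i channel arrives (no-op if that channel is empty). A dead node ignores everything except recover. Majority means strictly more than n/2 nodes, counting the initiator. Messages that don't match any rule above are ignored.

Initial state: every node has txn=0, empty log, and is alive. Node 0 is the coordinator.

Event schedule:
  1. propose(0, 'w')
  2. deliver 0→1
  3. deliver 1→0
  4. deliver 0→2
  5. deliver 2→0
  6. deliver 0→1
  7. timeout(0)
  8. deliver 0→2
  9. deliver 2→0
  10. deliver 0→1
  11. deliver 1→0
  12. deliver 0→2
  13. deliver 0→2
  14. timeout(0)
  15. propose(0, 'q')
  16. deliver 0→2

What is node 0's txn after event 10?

2

[1] propose(0,'w') → N0(coor t1 [-])
[2] deliver 0→1 → N1(part t1 [-])
[3] deliver 1→0 → ∅
[4] deliver 0→2 → N2(part t1 [-])
[5] deliver 2→0 → N0(coor t1 [w])
[6] deliver 0→1 → N1(part t1 [w])
[7] timeout(0) → N0(coor t2 [w])
[8] deliver 0→2 → N2(part t1 [w])
[9] deliver 2→0 → ∅
[10] deliver 0→1 → N1(part t2 [w])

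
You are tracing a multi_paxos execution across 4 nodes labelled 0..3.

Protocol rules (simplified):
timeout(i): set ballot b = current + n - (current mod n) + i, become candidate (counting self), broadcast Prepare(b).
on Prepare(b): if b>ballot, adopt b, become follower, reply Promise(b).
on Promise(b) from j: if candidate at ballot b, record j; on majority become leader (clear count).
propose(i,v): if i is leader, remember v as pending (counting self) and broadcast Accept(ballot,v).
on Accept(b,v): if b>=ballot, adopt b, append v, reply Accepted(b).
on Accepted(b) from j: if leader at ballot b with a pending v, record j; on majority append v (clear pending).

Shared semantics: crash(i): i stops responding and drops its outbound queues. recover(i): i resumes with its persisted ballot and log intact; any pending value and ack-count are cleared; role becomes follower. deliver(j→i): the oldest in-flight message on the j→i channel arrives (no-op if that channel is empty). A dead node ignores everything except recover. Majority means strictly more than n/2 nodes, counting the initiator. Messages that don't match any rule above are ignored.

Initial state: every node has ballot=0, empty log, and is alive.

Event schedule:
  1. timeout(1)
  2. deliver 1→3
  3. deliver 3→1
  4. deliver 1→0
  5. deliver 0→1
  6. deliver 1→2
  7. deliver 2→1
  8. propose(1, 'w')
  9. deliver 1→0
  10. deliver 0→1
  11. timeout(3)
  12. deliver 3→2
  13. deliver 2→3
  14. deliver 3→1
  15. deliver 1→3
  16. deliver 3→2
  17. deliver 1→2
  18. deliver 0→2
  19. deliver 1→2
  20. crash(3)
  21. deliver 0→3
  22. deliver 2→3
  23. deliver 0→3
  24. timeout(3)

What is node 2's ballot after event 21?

11

[1] timeout(1) → N1(cand b5 [-])
[2] deliver 1→3 → N3(foll b5 [-])
[3] deliver 3→1 → ∅
[4] deliver 1→0 → N0(foll b5 [-])
[5] deliver 0→1 → N1(lead b5 [-])
[6] deliver 1→2 → N2(foll b5 [-])
[7] deliver 2→1 → ∅
[8] propose(1,'w') → ∅
[9] deliver 1→0 → N0(foll b5 [w])
[10] deliver 0→1 → ∅
[11] timeout(3) → N3(cand b11 [-])
[12] deliver 3→2 → N2(foll b11 [-])
[13] deliver 2→3 → ∅
[14] deliver 3→1 → N1(foll b11 [-])
[15] deliver 1→3 → ∅
[16] deliver 3→2 → ∅
[17] deliver 1→2 → ∅
[18] deliver 0→2 → ∅
[19] deliver 1→2 → ∅
[20] crash(3) → N3(✗cand b11 [-])
[21] deliver 0→3 → ∅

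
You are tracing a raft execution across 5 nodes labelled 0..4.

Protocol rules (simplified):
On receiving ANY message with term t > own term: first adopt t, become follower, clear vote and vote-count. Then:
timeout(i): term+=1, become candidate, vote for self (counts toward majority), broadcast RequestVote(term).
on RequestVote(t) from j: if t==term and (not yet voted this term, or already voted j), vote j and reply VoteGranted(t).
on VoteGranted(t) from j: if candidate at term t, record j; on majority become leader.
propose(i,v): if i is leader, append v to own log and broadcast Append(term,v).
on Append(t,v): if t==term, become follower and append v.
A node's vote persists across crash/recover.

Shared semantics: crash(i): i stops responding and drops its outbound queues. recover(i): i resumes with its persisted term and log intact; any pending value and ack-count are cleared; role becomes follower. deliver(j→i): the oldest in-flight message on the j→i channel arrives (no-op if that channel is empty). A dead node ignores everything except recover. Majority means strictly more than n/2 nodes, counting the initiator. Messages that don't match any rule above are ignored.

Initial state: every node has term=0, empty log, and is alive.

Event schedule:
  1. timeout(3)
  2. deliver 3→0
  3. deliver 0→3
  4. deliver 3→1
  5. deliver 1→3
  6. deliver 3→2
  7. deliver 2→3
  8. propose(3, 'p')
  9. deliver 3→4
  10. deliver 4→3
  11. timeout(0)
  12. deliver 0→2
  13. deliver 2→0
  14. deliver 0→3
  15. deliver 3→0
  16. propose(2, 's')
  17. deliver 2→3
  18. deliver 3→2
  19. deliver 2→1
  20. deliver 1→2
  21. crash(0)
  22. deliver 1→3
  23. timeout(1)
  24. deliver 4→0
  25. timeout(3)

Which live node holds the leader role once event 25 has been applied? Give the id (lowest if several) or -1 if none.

e1 timeout(3): 3[cand,t=1,-]
e2 deliver 3→0: 0[foll,t=1,-]
e3 deliver 0→3: ·
e4 deliver 3→1: 1[foll,t=1,-]
e5 deliver 1→3: 3[lead,t=1,-]
e6 deliver 3→2: 2[foll,t=1,-]
e7 deliver 2→3: ·
e8 propose(3,'p'): 3[lead,t=1,p]
e9 deliver 3→4: 4[foll,t=1,-]
e10 deliver 4→3: ·
e11 timeout(0): 0[cand,t=2,-]
e12 deliver 0→2: 2[foll,t=2,-]
e13 deliver 2→0: ·
e14 deliver 0→3: 3[foll,t=2,p]
e15 deliver 3→0: ·
e16 propose(2,'s'): ·
e17 deliver 2→3: ·
e18 deliver 3→2: ·
e19 deliver 2→1: ·
e20 deliver 1→2: ·
e21 crash(0): 0[✗cand,t=2,-]
e22 deliver 1→3: ·
e23 timeout(1): 1[cand,t=2,-]
e24 deliver 4→0: ·
e25 timeout(3): 3[cand,t=3,p]

-1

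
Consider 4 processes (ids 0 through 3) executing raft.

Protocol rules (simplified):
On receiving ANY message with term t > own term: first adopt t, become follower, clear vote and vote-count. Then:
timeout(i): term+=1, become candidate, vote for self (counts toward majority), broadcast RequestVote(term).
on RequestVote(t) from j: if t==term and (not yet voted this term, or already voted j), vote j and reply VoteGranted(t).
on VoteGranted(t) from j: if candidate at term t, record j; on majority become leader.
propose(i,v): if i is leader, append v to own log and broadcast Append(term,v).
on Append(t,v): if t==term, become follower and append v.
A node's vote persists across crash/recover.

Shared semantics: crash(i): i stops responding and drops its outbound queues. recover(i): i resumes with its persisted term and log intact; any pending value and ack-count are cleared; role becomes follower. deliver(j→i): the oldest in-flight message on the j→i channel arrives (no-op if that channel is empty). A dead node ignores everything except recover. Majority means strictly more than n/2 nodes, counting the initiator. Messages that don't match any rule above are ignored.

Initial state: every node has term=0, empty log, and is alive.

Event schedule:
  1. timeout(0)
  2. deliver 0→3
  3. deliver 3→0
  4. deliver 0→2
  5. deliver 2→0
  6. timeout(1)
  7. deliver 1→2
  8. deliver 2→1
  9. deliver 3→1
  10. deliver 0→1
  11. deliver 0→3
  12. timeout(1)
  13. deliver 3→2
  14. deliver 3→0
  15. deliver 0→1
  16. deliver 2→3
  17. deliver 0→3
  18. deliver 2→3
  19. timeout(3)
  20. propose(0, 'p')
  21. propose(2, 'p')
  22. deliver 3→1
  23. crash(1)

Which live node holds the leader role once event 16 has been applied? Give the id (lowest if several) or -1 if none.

0

1. timeout(0):  <0:cand t1 ->
2. deliver 0→3:  <3:foll t1 ->
3. deliver 3→0:  nop
4. deliver 0→2:  <2:foll t1 ->
5. deliver 2→0:  <0:lead t1 ->
6. timeout(1):  <1:cand t1 ->
7. deliver 1→2:  nop
8. deliver 2→1:  nop
9. deliver 3→1:  nop
10. deliver 0→1:  nop
11. deliver 0→3:  nop
12. timeout(1):  <1:cand t2 ->
13. deliver 3→2:  nop
14. deliver 3→0:  nop
15. deliver 0→1:  nop
16. deliver 2→3:  nop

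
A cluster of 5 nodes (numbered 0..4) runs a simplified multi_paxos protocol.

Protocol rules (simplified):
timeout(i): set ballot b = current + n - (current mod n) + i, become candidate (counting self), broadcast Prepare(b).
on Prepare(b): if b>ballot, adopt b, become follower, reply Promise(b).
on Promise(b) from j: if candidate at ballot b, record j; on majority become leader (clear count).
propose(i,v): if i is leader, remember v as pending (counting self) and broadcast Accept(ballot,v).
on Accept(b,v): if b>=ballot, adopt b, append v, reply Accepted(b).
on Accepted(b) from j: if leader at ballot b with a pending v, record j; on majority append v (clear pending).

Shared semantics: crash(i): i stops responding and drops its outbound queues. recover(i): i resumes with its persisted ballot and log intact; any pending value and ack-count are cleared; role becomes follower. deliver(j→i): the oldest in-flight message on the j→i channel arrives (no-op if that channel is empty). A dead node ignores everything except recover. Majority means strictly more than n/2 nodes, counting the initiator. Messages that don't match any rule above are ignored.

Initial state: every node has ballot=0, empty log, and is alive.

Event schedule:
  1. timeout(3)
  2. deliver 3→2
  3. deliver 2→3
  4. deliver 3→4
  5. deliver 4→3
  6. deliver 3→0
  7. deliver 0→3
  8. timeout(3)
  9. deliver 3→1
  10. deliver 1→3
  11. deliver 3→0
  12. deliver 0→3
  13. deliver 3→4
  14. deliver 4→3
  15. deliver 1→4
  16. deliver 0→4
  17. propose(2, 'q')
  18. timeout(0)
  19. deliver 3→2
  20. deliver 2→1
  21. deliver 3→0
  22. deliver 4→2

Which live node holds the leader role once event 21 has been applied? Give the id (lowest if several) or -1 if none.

3

[1] timeout(3) → N3(cand b8 [-])
[2] deliver 3→2 → N2(foll b8 [-])
[3] deliver 2→3 → ∅
[4] deliver 3→4 → N4(foll b8 [-])
[5] deliver 4→3 → N3(lead b8 [-])
[6] deliver 3→0 → N0(foll b8 [-])
[7] deliver 0→3 → ∅
[8] timeout(3) → N3(cand b13 [-])
[9] deliver 3→1 → N1(foll b8 [-])
[10] deliver 1→3 → ∅
[11] deliver 3→0 → N0(foll b13 [-])
[12] deliver 0→3 → ∅
[13] deliver 3→4 → N4(foll b13 [-])
[14] deliver 4→3 → N3(lead b13 [-])
[15] deliver 1→4 → ∅
[16] deliver 0→4 → ∅
[17] propose(2,'q') → ∅
[18] timeout(0) → N0(cand b15 [-])
[19] deliver 3→2 → N2(foll b13 [-])
[20] deliver 2→1 → ∅
[21] deliver 3→0 → ∅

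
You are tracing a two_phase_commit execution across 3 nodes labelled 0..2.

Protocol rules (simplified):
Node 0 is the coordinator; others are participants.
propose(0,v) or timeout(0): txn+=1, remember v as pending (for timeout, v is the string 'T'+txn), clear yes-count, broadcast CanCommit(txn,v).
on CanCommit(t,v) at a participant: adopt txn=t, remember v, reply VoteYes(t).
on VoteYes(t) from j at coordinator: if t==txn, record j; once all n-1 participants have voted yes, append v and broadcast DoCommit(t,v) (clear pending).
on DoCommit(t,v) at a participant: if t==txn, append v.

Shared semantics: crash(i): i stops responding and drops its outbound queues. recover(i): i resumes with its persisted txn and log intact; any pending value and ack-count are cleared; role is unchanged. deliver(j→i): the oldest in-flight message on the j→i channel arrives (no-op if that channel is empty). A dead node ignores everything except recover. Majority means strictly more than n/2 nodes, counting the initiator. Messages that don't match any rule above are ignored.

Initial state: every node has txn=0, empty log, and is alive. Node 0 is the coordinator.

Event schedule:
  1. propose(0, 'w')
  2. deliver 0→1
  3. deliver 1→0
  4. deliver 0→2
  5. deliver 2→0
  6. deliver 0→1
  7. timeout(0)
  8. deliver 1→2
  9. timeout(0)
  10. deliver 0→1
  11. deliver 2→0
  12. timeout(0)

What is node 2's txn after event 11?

e1 propose(0,'w'): 0[coor,t=1,-]
e2 deliver 0→1: 1[part,t=1,-]
e3 deliver 1→0: ·
e4 deliver 0→2: 2[part,t=1,-]
e5 deliver 2→0: 0[coor,t=1,w]
e6 deliver 0→1: 1[part,t=1,w]
e7 timeout(0): 0[coor,t=2,w]
e8 deliver 1→2: ·
e9 timeout(0): 0[coor,t=3,w]
e10 deliver 0→1: 1[part,t=2,w]
e11 deliver 2→0: ·

1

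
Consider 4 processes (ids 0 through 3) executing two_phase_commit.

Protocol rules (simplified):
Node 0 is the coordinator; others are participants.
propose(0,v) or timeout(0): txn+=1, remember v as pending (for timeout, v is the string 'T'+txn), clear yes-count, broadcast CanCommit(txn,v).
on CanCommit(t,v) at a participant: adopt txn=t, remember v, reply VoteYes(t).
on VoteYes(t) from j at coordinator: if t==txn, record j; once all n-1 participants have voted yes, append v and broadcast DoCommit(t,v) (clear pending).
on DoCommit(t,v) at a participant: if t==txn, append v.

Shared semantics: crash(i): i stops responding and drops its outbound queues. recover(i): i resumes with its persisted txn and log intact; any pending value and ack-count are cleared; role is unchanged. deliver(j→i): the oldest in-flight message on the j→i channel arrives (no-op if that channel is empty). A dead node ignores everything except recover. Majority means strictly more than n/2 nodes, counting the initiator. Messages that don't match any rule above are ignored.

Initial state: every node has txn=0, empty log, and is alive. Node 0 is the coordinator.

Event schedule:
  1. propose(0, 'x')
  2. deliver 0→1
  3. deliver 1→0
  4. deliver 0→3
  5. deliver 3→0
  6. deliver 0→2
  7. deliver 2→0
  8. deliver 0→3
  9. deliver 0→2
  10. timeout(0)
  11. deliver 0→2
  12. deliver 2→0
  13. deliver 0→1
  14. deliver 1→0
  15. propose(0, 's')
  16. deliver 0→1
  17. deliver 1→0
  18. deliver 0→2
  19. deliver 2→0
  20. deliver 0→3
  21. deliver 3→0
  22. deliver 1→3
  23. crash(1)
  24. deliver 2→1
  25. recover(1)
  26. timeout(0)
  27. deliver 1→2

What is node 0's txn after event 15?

after 1 — propose(0,'x'): n0:coor/t1/[-]
after 2 — deliver 0→1: n1:part/t1/[-]
after 3 — deliver 1→0: ·
after 4 — deliver 0→3: n3:part/t1/[-]
after 5 — deliver 3→0: ·
after 6 — deliver 0→2: n2:part/t1/[-]
after 7 — deliver 2→0: n0:coor/t1/[x]
after 8 — deliver 0→3: n3:part/t1/[x]
after 9 — deliver 0→2: n2:part/t1/[x]
after 10 — timeout(0): n0:coor/t2/[x]
after 11 — deliver 0→2: n2:part/t2/[x]
after 12 — deliver 2→0: ·
after 13 — deliver 0→1: n1:part/t1/[x]
after 14 — deliver 1→0: ·
after 15 — propose(0,'s'): n0:coor/t3/[x]

3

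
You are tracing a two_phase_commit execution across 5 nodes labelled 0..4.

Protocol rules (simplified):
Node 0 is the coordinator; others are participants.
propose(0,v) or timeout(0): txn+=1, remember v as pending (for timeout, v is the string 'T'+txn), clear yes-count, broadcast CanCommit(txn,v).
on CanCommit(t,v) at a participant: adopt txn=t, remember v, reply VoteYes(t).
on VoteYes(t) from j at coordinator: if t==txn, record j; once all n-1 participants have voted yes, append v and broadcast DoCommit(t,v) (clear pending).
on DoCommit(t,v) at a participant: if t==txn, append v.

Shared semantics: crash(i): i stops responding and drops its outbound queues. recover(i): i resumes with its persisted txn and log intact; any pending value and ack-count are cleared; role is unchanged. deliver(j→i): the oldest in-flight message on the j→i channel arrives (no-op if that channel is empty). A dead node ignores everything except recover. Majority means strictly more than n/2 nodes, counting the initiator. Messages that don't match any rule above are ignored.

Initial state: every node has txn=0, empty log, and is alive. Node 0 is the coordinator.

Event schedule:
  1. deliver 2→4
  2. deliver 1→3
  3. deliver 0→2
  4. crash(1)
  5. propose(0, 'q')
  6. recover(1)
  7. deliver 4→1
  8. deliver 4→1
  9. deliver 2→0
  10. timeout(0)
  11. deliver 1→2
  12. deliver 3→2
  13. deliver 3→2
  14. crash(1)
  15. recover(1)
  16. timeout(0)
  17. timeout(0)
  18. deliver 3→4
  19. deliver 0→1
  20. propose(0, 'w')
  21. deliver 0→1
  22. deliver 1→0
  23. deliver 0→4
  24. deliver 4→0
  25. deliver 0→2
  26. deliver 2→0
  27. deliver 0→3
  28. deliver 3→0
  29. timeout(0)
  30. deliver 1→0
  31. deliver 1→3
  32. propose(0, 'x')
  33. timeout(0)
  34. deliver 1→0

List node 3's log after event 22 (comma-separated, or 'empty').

empty

after 1 — deliver 2→4: ·
after 2 — deliver 1→3: ·
after 3 — deliver 0→2: ·
after 4 — crash(1): n1:✗part/t0/[-]
after 5 — propose(0,'q'): n0:coor/t1/[-]
after 6 — recover(1): n1:part/t0/[-]
after 7 — deliver 4→1: ·
after 8 — deliver 4→1: ·
after 9 — deliver 2→0: ·
after 10 — timeout(0): n0:coor/t2/[-]
after 11 — deliver 1→2: ·
after 12 — deliver 3→2: ·
after 13 — deliver 3→2: ·
after 14 — crash(1): n1:✗part/t0/[-]
after 15 — recover(1): n1:part/t0/[-]
after 16 — timeout(0): n0:coor/t3/[-]
after 17 — timeout(0): n0:coor/t4/[-]
after 18 — deliver 3→4: ·
after 19 — deliver 0→1: n1:part/t1/[-]
after 20 — propose(0,'w'): n0:coor/t5/[-]
after 21 — deliver 0→1: n1:part/t2/[-]
after 22 — deliver 1→0: ·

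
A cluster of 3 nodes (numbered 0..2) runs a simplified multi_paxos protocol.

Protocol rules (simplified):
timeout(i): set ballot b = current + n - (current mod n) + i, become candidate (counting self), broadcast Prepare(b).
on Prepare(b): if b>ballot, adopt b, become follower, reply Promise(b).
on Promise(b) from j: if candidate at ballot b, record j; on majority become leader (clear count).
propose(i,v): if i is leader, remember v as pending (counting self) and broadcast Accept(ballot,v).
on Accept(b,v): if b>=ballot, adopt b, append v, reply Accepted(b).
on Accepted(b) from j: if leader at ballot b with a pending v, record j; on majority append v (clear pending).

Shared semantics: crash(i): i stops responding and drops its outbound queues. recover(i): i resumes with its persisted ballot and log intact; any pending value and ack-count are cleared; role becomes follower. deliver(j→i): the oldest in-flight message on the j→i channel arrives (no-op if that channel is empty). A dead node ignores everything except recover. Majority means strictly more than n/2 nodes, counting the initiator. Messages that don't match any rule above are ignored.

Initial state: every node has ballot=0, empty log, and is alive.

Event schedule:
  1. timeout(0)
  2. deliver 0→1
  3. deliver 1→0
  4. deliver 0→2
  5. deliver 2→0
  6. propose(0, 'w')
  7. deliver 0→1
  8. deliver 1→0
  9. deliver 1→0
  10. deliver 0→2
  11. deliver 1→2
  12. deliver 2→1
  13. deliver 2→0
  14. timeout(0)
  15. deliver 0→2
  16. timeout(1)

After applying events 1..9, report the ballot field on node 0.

after 1 — timeout(0): n0:cand/b3/[-]
after 2 — deliver 0→1: n1:foll/b3/[-]
after 3 — deliver 1→0: n0:lead/b3/[-]
after 4 — deliver 0→2: n2:foll/b3/[-]
after 5 — deliver 2→0: ·
after 6 — propose(0,'w'): ·
after 7 — deliver 0→1: n1:foll/b3/[w]
after 8 — deliver 1→0: n0:lead/b3/[w]
after 9 — deliver 1→0: ·

3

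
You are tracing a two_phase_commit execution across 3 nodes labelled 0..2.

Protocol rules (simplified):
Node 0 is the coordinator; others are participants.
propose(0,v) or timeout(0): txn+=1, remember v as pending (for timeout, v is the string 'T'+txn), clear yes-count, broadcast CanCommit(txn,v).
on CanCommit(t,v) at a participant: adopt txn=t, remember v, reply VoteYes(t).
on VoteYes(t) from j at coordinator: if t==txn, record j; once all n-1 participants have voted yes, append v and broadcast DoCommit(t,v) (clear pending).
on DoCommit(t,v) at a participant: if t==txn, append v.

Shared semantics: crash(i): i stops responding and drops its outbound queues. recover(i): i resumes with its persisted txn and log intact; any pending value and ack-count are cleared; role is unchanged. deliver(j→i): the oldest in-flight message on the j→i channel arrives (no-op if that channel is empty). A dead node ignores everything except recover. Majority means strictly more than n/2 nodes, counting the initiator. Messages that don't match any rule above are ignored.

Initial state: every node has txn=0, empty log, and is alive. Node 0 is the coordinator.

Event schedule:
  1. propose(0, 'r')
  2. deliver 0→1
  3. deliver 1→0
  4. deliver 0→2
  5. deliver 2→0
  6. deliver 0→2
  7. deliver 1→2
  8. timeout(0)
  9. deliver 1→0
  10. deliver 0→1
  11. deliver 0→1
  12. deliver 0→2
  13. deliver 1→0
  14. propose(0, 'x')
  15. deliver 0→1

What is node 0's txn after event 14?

3

after 1 — propose(0,'r'): n0:coor/t1/[-]
after 2 — deliver 0→1: n1:part/t1/[-]
after 3 — deliver 1→0: ·
after 4 — deliver 0→2: n2:part/t1/[-]
after 5 — deliver 2→0: n0:coor/t1/[r]
after 6 — deliver 0→2: n2:part/t1/[r]
after 7 — deliver 1→2: ·
after 8 — timeout(0): n0:coor/t2/[r]
after 9 — deliver 1→0: ·
after 10 — deliver 0→1: n1:part/t1/[r]
after 11 — deliver 0→1: n1:part/t2/[r]
after 12 — deliver 0→2: n2:part/t2/[r]
after 13 — deliver 1→0: ·
after 14 — propose(0,'x'): n0:coor/t3/[r]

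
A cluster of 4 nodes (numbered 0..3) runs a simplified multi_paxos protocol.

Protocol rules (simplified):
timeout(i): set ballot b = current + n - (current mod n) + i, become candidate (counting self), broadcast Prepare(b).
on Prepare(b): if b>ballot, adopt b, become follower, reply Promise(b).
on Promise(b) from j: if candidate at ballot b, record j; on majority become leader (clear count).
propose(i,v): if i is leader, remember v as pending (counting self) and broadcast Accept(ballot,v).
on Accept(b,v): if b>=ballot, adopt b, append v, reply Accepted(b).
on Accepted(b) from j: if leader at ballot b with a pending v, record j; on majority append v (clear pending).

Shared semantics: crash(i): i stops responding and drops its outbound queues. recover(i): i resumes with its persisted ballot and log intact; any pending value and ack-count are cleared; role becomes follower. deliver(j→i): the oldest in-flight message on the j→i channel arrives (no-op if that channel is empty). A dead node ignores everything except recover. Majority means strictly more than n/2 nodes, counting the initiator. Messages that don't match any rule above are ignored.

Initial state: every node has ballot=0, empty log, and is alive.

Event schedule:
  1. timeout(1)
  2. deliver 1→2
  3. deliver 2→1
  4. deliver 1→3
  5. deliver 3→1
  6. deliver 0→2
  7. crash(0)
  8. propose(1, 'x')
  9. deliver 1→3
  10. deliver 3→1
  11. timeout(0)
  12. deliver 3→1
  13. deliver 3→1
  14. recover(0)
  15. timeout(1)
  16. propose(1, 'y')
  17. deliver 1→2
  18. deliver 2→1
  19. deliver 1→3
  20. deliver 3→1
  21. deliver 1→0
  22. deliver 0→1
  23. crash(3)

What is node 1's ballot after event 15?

step 1 timeout(1): 1={cand,b=5,log=-}
step 2 deliver 1→2: 2={foll,b=5,log=-}
step 3 deliver 2→1: —
step 4 deliver 1→3: 3={foll,b=5,log=-}
step 5 deliver 3→1: 1={lead,b=5,log=-}
step 6 deliver 0→2: —
step 7 crash(0): 0={✗foll,b=0,log=-}
step 8 propose(1,'x'): —
step 9 deliver 1→3: 3={foll,b=5,log=x}
step 10 deliver 3→1: —
step 11 timeout(0): —
step 12 deliver 3→1: —
step 13 deliver 3→1: —
step 14 recover(0): 0={foll,b=0,log=-}
step 15 timeout(1): 1={cand,b=9,log=-}

9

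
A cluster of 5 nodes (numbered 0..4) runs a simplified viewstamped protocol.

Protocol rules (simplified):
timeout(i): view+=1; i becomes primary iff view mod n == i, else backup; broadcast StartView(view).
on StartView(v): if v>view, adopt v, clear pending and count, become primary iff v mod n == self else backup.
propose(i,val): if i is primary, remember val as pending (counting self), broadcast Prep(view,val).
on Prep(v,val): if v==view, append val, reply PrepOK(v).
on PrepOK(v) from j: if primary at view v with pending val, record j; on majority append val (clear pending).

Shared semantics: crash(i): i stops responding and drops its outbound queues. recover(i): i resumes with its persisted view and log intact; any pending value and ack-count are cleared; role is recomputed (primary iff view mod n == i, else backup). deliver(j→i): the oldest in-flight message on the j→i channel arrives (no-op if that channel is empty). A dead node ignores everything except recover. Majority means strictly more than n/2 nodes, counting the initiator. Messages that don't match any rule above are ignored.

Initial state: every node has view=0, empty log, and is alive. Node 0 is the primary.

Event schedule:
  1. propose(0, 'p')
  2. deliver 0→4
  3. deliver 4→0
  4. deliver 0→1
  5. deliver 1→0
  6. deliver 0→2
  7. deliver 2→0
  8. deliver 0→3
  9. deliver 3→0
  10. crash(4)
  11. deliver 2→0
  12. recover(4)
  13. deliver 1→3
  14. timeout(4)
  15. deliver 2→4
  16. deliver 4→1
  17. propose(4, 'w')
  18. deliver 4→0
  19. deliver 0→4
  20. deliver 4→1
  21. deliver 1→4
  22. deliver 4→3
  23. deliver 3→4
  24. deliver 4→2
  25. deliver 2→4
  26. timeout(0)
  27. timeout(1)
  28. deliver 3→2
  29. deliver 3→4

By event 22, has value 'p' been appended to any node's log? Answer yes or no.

e1 propose(0,'p'): ·
e2 deliver 0→4: 4[back,v=0,p]
e3 deliver 4→0: ·
e4 deliver 0→1: 1[back,v=0,p]
e5 deliver 1→0: 0[prim,v=0,p]
e6 deliver 0→2: 2[back,v=0,p]
e7 deliver 2→0: ·
e8 deliver 0→3: 3[back,v=0,p]
e9 deliver 3→0: ·
e10 crash(4): 4[✗back,v=0,p]
e11 deliver 2→0: ·
e12 recover(4): 4[back,v=0,p]
e13 deliver 1→3: ·
e14 timeout(4): 4[back,v=1,p]
e15 deliver 2→4: ·
e16 deliver 4→1: 1[prim,v=1,p]
e17 propose(4,'w'): ·
e18 deliver 4→0: 0[back,v=1,p]
e19 deliver 0→4: ·
e20 deliver 4→1: ·
e21 deliver 1→4: ·
e22 deliver 4→3: 3[back,v=1,p]

yes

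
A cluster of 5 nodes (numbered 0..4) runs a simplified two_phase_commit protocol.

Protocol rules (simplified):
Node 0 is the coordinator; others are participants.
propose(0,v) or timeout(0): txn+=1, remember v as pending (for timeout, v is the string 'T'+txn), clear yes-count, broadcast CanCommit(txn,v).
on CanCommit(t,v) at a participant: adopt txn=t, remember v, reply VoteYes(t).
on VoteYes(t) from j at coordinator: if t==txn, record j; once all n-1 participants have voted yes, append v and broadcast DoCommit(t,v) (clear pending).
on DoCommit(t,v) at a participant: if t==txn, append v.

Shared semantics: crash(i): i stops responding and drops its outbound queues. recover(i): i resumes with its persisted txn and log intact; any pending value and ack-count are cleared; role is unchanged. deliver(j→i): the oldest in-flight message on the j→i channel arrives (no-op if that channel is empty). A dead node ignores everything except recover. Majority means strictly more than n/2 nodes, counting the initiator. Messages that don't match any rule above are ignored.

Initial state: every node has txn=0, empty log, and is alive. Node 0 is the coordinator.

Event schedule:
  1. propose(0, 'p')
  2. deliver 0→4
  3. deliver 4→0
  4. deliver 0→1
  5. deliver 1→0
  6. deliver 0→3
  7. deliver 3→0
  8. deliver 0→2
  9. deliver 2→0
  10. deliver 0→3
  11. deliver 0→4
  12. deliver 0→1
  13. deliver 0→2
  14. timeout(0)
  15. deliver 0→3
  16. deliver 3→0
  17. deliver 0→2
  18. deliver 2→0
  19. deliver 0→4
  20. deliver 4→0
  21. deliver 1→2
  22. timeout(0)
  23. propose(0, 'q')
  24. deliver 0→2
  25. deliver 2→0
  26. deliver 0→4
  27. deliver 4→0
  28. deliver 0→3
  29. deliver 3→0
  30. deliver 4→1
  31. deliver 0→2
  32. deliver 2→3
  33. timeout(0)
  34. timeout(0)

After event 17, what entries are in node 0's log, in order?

p

1. propose(0,'p'):  <0:coor t1 ->
2. deliver 0→4:  <4:part t1 ->
3. deliver 4→0:  nop
4. deliver 0→1:  <1:part t1 ->
5. deliver 1→0:  nop
6. deliver 0→3:  <3:part t1 ->
7. deliver 3→0:  nop
8. deliver 0→2:  <2:part t1 ->
9. deliver 2→0:  <0:coor t1 p>
10. deliver 0→3:  <3:part t1 p>
11. deliver 0→4:  <4:part t1 p>
12. deliver 0→1:  <1:part t1 p>
13. deliver 0→2:  <2:part t1 p>
14. timeout(0):  <0:coor t2 p>
15. deliver 0→3:  <3:part t2 p>
16. deliver 3→0:  nop
17. deliver 0→2:  <2:part t2 p>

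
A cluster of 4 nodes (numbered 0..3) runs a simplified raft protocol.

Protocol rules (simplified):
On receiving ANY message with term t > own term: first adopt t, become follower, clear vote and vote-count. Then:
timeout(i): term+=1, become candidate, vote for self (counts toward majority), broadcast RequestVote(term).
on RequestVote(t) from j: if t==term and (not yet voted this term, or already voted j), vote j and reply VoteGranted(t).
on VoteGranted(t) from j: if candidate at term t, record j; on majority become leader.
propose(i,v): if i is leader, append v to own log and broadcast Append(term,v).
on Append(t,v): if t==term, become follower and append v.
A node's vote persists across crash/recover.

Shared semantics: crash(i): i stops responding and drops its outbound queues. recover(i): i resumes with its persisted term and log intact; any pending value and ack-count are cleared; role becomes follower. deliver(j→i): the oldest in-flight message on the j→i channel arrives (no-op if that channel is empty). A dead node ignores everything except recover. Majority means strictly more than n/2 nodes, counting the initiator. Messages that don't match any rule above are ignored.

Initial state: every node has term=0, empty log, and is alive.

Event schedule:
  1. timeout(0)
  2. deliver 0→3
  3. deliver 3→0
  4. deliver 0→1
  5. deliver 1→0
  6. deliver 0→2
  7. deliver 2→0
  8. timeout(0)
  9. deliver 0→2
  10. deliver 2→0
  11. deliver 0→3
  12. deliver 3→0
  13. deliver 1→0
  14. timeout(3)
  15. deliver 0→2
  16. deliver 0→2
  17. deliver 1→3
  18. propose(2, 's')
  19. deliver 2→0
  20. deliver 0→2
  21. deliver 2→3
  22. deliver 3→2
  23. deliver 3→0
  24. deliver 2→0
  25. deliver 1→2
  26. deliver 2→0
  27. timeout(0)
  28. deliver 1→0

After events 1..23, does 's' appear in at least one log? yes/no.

no

e1 timeout(0): 0[cand,t=1,-]
e2 deliver 0→3: 3[foll,t=1,-]
e3 deliver 3→0: ·
e4 deliver 0→1: 1[foll,t=1,-]
e5 deliver 1→0: 0[lead,t=1,-]
e6 deliver 0→2: 2[foll,t=1,-]
e7 deliver 2→0: ·
e8 timeout(0): 0[cand,t=2,-]
e9 deliver 0→2: 2[foll,t=2,-]
e10 deliver 2→0: ·
e11 deliver 0→3: 3[foll,t=2,-]
e12 deliver 3→0: 0[lead,t=2,-]
e13 deliver 1→0: ·
e14 timeout(3): 3[cand,t=3,-]
e15 deliver 0→2: ·
e16 deliver 0→2: ·
e17 deliver 1→3: ·
e18 propose(2,'s'): ·
e19 deliver 2→0: ·
e20 deliver 0→2: ·
e21 deliver 2→3: ·
e22 deliver 3→2: 2[foll,t=3,-]
e23 deliver 3→0: 0[foll,t=3,-]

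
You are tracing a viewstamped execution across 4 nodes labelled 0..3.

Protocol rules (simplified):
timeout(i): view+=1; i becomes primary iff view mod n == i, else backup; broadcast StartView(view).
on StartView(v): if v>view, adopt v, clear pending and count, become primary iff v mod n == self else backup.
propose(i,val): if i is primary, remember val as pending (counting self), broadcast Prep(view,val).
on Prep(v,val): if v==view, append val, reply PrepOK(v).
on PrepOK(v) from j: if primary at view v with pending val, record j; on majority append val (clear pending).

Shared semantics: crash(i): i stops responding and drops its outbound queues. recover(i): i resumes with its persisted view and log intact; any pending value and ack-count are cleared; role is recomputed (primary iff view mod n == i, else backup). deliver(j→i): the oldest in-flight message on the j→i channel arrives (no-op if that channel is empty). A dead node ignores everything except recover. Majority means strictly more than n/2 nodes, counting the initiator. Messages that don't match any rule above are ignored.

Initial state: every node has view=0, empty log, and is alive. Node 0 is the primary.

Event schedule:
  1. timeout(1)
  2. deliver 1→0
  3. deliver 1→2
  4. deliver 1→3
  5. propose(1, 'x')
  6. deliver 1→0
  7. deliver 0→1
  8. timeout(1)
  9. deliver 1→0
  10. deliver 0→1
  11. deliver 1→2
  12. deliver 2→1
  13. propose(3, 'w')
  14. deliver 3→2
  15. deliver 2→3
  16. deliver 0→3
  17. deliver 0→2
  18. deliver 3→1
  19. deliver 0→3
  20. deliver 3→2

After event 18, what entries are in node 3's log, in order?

[1] timeout(1) → N1(prim v1 [-])
[2] deliver 1→0 → N0(back v1 [-])
[3] deliver 1→2 → N2(back v1 [-])
[4] deliver 1→3 → N3(back v1 [-])
[5] propose(1,'x') → ∅
[6] deliver 1→0 → N0(back v1 [x])
[7] deliver 0→1 → ∅
[8] timeout(1) → N1(back v2 [-])
[9] deliver 1→0 → N0(back v2 [x])
[10] deliver 0→1 → ∅
[11] deliver 1→2 → N2(back v1 [x])
[12] deliver 2→1 → ∅
[13] propose(3,'w') → ∅
[14] deliver 3→2 → ∅
[15] deliver 2→3 → ∅
[16] deliver 0→3 → ∅
[17] deliver 0→2 → ∅
[18] deliver 3→1 → ∅

empty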